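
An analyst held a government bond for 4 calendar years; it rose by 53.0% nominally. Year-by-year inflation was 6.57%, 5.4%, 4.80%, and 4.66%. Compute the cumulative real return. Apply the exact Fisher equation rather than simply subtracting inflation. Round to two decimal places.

24.19%

Cumulative inflation factor: 1.0657 × 1.054 × 1.0480 × 1.0466 ≈ 1.23202.
Nominal growth factor: 1.53000. Real growth factor = 1.53000 / 1.23202 ≈ 1.24186.
Total real return ≈ 24.1863%.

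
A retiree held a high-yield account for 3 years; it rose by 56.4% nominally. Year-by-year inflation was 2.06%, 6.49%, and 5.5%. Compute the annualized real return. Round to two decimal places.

Cumulative inflation factor: 1.0206 × 1.0649 × 1.055 ≈ 1.14661.
Nominal growth factor: 1.56400. Real growth factor = 1.56400 / 1.14661 ≈ 1.36402.
Annualized: 1.36402^(1/3) − 1 ≈ 0.10902.

10.90%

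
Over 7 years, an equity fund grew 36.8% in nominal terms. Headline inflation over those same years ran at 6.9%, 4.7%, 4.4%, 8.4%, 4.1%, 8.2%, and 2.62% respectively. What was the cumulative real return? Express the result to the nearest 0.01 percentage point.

-6.56%

Cumulative inflation factor: 1.069 × 1.047 × 1.044 × 1.084 × 1.041 × 1.082 × 1.0262 ≈ 1.46408.
Nominal growth factor: 1.36800. Real growth factor = 1.36800 / 1.46408 ≈ 0.93438.
Total real return ≈ -6.5623%.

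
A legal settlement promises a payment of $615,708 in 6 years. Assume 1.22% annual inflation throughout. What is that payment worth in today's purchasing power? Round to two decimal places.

Price-level factor over 6 years: (1 + 1.22%)^6 ≈ 1.0754692509.
Purchasing power today: $615,708 divided by that factor.

$572,501.72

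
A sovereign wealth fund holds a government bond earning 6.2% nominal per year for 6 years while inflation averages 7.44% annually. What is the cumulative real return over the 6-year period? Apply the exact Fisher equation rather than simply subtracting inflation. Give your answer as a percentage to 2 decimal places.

The annual real rate is (1+6.2%)/(1+7.44%) − 1 = -1.1541%.
Compounded over 6 years: (1 + -0.011541)^6 − 1 ≈ -0.06728.

-6.73%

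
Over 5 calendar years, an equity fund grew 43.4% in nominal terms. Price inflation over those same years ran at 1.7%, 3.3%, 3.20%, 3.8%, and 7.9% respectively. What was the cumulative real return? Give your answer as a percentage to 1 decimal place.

18.1%

Cumulative inflation factor: 1.017 × 1.033 × 1.0320 × 1.038 × 1.079 ≈ 1.21428.
Nominal growth factor: 1.43400. Real growth factor = 1.43400 / 1.21428 ≈ 1.18094.
Total real return ≈ 18.0944%.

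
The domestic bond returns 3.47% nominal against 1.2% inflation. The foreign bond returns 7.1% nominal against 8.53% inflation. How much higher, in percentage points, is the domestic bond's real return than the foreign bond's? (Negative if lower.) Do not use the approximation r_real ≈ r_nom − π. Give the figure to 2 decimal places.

3.56

The domestic bond real return: 1.0347/1.012 − 1 = 2.243%.
The foreign bond real return: 1.071/1.0853 − 1 = -1.318%.
Difference: 2.243 − (-1.318) = 3.561 pp.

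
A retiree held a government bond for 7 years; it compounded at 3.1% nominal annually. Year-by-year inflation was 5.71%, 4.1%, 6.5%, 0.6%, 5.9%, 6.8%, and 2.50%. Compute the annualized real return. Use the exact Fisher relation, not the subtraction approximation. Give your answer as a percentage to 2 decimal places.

-1.40%

Cumulative inflation factor: 1.0571 × 1.041 × 1.065 × 1.006 × 1.059 × 1.068 × 1.0250 ≈ 1.36680.
Nominal growth factor: 1.23826. Real growth factor = 1.23826 / 1.36680 ≈ 0.90595.
Annualized: 0.90595^(1/7) − 1 ≈ -0.01401.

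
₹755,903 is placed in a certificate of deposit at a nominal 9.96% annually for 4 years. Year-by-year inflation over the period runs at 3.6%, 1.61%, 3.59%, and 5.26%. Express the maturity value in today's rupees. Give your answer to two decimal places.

₹962,781.17

Nominal value at maturity: ₹755,903 × (1 + 9.96%)^4 ≈ ₹1,105,108.69.
Price-level factor over 4 years: 1.036 × 1.0161 × 1.0359 × 1.0526 ≈ 1.1478295616.
Dividing the nominal maturity value by the price-level factor gives the value in today's money.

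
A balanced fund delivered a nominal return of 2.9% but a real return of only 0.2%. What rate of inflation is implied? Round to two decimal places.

From (1+r_nom) = (1+r_real)(1+π), we get 1+π = (1 + 2.9%)/(1 + 0.2%) = 1.029/1.002 ≈ 1.02695.
So π ≈ 2.6946%.

2.69%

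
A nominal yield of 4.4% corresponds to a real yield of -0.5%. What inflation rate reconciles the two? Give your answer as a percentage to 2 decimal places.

From (1+r_nom) = (1+r_real)(1+π), we get 1+π = (1 + 4.4%)/(1 − 0.5%) = 1.044/0.995 ≈ 1.04925.
So π ≈ 4.9246%.

4.92%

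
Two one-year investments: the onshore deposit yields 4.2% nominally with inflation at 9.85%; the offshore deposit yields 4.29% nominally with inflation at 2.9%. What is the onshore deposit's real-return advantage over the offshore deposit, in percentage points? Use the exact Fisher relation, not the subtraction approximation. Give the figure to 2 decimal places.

-6.49

The onshore deposit real return: 1.042/1.0985 − 1 = -5.143%.
The offshore deposit real return: 1.0429/1.029 − 1 = 1.351%.
Difference: -5.143 − 1.351 = -6.494 pp.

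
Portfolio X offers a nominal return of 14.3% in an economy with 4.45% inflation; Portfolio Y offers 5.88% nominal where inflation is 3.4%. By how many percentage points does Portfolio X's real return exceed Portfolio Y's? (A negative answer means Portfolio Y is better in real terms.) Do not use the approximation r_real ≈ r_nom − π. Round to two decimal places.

7.03

Portfolio X real return: 1.143/1.0445 − 1 = 9.430%.
Portfolio Y real return: 1.0588/1.034 − 1 = 2.398%.
Difference: 9.430 − 2.398 = 7.032 pp.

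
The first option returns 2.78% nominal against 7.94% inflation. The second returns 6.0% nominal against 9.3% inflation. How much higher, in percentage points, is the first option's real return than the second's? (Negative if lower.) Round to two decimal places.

-1.76

The first option real return: 1.0278/1.0794 − 1 = -4.780%.
The second real return: 1.060/1.093 − 1 = -3.019%.
Difference: -4.780 − (-3.019) = -1.761 pp.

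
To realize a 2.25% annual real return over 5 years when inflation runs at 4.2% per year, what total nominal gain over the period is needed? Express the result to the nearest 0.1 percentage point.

Required annual nominal rate: (1+2.25%)(1+4.2%) − 1 = 6.5445%.
Cumulative over 5 years: (1 + 0.065445)^5 − 1 ≈ 0.37295.

37.3%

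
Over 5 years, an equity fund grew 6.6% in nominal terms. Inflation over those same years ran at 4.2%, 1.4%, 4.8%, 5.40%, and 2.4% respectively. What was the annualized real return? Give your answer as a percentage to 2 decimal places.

-2.26%

Cumulative inflation factor: 1.042 × 1.014 × 1.048 × 1.0540 × 1.024 ≈ 1.19511.
Nominal growth factor: 1.06600. Real growth factor = 1.06600 / 1.19511 ≈ 0.89197.
Annualized: 0.89197^(1/5) − 1 ≈ -0.02261.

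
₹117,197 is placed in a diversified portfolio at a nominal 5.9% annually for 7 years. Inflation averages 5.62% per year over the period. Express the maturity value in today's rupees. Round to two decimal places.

Nominal value at maturity: ₹117,197 × (1 + 5.9%)^7 ≈ ₹175,060.52.
Price-level factor over 7 years: (1 + 5.62%)^7 ≈ 1.4663010382.
The maturity value deflated by that factor is the answer in today's purchasing power.

₹119,389.21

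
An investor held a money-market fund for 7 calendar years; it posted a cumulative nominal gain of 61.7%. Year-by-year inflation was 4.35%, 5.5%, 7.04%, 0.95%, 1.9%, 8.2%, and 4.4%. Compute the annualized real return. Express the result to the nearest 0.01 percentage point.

2.40%

Cumulative inflation factor: 1.0435 × 1.055 × 1.0704 × 1.0095 × 1.019 × 1.082 × 1.044 ≈ 1.36930.
Nominal growth factor: 1.61700. Real growth factor = 1.61700 / 1.36930 ≈ 1.18089.
Annualized: 1.18089^(1/7) − 1 ≈ 0.02404.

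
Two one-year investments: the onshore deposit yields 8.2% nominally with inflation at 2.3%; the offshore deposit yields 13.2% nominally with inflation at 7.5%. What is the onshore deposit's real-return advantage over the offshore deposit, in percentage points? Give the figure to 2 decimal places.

The onshore deposit real return: 1.082/1.023 − 1 = 5.767%.
The offshore deposit real return: 1.132/1.075 − 1 = 5.302%.
Difference: 5.767 − 5.302 = 0.465 pp.

0.47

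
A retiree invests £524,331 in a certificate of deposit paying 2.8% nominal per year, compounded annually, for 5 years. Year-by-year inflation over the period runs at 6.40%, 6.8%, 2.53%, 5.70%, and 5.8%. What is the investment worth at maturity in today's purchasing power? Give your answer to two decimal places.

Nominal value at maturity: £524,331 × (1 + 2.8%)^5 ≈ £601,964.82.
Price-level factor over 5 years: 1.0640 × 1.068 × 1.0253 × 1.0570 × 1.058 ≈ 1.3029402280.
Dividing the nominal maturity value by the price-level factor gives the value in today's money.

£462,004.94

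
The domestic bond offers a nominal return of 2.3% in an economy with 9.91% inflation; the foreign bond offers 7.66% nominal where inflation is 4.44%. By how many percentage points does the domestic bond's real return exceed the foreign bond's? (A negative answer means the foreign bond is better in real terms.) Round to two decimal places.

The domestic bond real return: 1.023/1.0991 − 1 = -6.924%.
The foreign bond real return: 1.0766/1.0444 − 1 = 3.083%.
Difference: -6.924 − 3.083 = -10.007 pp.

-10.01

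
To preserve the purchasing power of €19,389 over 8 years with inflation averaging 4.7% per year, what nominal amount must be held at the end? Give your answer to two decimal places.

€27,998.12

Cumulative price-level factor: (1+4.7%)^8 ≈ 1.4440208149.
The nominal amount required is €19,389 scaled up by that factor.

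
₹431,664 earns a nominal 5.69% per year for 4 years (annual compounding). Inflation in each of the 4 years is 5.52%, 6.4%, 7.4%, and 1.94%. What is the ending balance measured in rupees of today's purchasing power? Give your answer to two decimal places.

Nominal value at maturity: ₹431,664 × (1 + 5.69%)^4 ≈ ₹538,618.69.
Price-level factor over 4 years: 1.0552 × 1.064 × 1.074 × 1.0194 ≈ 1.2292078387.
The maturity value deflated by that factor is the answer in today's purchasing power.

₹438,183.58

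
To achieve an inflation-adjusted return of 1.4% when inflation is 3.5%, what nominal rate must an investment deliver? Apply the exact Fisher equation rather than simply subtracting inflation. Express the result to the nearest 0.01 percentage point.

By the Fisher equation, 1 + r_nom = (1 + 1.4%)(1 + 3.5%) = 1.014 × 1.035 = 1.04949.
So r_nom = 4.949%.

4.95%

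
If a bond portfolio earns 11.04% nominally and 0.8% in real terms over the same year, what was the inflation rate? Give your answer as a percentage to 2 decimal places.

From (1+r_nom) = (1+r_real)(1+π), we get 1+π = (1 + 11.04%)/(1 + 0.8%) = 1.1104/1.008 ≈ 1.10159.
So π ≈ 10.1587%.

10.16%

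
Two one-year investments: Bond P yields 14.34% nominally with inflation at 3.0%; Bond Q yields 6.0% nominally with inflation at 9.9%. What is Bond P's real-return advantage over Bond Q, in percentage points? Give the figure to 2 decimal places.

Bond P real return: 1.1434/1.030 − 1 = 11.010%.
Bond Q real return: 1.060/1.099 − 1 = -3.549%.
Difference: 11.010 − (-3.549) = 14.559 pp.

14.56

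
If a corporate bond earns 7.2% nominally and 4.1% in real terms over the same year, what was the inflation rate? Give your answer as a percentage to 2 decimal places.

From (1+r_nom) = (1+r_real)(1+π), we get 1+π = (1 + 7.2%)/(1 + 4.1%) = 1.072/1.041 ≈ 1.02978.
So π ≈ 2.9779%.

2.98%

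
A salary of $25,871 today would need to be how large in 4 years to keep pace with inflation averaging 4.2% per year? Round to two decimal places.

$30,498.89

Cumulative price-level factor: (1+4.2%)^4 ≈ 1.1788834637.
The nominal amount required is $25,871 scaled up by that factor.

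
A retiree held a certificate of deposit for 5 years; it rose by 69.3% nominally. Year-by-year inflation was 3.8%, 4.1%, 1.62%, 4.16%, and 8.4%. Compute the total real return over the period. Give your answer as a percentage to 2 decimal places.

Cumulative inflation factor: 1.038 × 1.041 × 1.0162 × 1.0416 × 1.084 ≈ 1.23982.
Nominal growth factor: 1.69300. Real growth factor = 1.69300 / 1.23982 ≈ 1.36552.
Total real return ≈ 36.5524%.

36.55%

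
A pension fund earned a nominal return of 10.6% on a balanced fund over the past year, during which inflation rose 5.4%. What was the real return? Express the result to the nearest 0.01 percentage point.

Real return via the Fisher equation: (1 + 10.6%)/(1 + 5.4%) − 1 = 1.106/1.054 − 1 ≈ 0.04934.

4.93%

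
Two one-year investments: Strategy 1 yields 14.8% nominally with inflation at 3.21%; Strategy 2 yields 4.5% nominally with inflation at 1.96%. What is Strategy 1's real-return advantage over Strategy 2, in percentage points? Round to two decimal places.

Strategy 1 real return: 1.148/1.0321 − 1 = 11.230%.
Strategy 2 real return: 1.045/1.0196 − 1 = 2.491%.
Difference: 11.230 − 2.491 = 8.739 pp.

8.74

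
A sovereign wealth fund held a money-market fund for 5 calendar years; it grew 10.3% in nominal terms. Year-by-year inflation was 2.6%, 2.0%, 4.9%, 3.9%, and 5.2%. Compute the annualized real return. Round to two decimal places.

-1.67%

Cumulative inflation factor: 1.026 × 1.020 × 1.049 × 1.039 × 1.052 ≈ 1.19993.
Nominal growth factor: 1.10300. Real growth factor = 1.10300 / 1.19993 ≈ 0.91922.
Annualized: 0.91922^(1/5) − 1 ≈ -0.01670.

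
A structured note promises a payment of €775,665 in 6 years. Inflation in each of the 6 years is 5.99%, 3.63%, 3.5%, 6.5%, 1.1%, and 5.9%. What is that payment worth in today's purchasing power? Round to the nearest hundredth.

Price-level factor over 6 years: 1.0599 × 1.0363 × 1.035 × 1.065 × 1.011 × 1.059 ≈ 1.2962461025.
Purchasing power today: €775,665 divided by that factor.

€598,393.31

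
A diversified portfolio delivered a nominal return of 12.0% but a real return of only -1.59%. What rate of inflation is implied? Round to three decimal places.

From (1+r_nom) = (1+r_real)(1+π), we get 1+π = (1 + 12.0%)/(1 − 1.59%) = 1.120/0.9841 ≈ 1.13810.
So π ≈ 13.8096%.

13.810%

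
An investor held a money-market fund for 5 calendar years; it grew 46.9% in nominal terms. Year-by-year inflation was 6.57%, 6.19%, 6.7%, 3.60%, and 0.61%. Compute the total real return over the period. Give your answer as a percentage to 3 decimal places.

Cumulative inflation factor: 1.0657 × 1.0619 × 1.067 × 1.0360 × 1.0061 ≈ 1.25859.
Nominal growth factor: 1.46900. Real growth factor = 1.46900 / 1.25859 ≈ 1.16718.
Total real return ≈ 16.7180%.

16.718%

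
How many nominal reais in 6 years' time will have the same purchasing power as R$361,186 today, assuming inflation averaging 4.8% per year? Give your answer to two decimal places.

Cumulative price-level factor: (1+4.8%)^6 ≈ 1.3248530073.
The nominal amount required is R$361,186 scaled up by that factor.

R$478,518.36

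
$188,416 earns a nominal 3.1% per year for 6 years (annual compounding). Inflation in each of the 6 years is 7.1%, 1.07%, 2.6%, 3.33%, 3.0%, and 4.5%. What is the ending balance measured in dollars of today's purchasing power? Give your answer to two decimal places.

$183,202.22

Nominal value at maturity: $188,416 × (1 + 3.1%)^6 ≈ $226,292.30.
Price-level factor over 6 years: 1.071 × 1.0107 × 1.026 × 1.0333 × 1.030 × 1.045 ≈ 1.2352050025.
The maturity value deflated by that factor is the answer in today's purchasing power.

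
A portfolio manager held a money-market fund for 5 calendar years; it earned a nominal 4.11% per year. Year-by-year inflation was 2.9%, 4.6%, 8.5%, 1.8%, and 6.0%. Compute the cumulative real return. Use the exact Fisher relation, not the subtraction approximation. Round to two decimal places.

Cumulative inflation factor: 1.029 × 1.046 × 1.085 × 1.018 × 1.060 ≈ 1.26017.
Nominal growth factor: 1.22310. Real growth factor = 1.22310 / 1.26017 ≈ 0.97058.
Total real return ≈ -2.9419%.

-2.94%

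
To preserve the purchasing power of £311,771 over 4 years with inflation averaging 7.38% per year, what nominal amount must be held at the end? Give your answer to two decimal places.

£414,504.56

Cumulative price-level factor: (1+7.38%)^4 ≈ 1.3295160928.
The nominal amount required is £311,771 scaled up by that factor.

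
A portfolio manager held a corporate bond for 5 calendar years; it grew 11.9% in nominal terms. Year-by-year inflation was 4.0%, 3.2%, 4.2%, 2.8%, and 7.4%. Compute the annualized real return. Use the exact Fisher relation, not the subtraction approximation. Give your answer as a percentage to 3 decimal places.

Cumulative inflation factor: 1.040 × 1.032 × 1.042 × 1.028 × 1.074 ≈ 1.23475.
Nominal growth factor: 1.11900. Real growth factor = 1.11900 / 1.23475 ≈ 0.90626.
Annualized: 0.90626^(1/5) − 1 ≈ -0.01949.

-1.949%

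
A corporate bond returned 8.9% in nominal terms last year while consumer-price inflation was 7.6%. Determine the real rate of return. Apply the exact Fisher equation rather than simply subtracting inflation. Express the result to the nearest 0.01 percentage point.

1.21%

Real return via the Fisher equation: (1 + 8.9%)/(1 + 7.6%) − 1 = 1.089/1.076 − 1 ≈ 0.01208.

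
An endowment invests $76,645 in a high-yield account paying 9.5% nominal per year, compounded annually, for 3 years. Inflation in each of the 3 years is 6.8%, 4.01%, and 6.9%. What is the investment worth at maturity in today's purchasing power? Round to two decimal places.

Nominal value at maturity: $76,645 × (1 + 9.5%)^3 ≈ $100,629.70.
Price-level factor over 3 years: 1.068 × 1.0401 × 1.069 = 1.1874738492.
The maturity value deflated by that factor is the answer in today's purchasing power.

$84,742.67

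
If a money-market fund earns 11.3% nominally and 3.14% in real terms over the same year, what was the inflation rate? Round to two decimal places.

7.91%

From (1+r_nom) = (1+r_real)(1+π), we get 1+π = (1 + 11.3%)/(1 + 3.14%) = 1.113/1.0314 ≈ 1.07912.
So π ≈ 7.9116%.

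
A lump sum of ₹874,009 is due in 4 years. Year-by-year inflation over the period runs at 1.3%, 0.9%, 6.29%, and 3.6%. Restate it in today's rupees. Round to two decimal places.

Price-level factor over 4 years: 1.013 × 1.009 × 1.0629 × 1.036 ≈ 1.1255188530.
Purchasing power today: ₹874,009 divided by that factor.

₹776,538.75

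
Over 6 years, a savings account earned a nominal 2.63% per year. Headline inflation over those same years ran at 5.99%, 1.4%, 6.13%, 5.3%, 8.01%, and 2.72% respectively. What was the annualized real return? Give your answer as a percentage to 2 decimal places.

-2.17%

Cumulative inflation factor: 1.0599 × 1.014 × 1.0613 × 1.053 × 1.0801 × 1.0272 ≈ 1.33256.
Nominal growth factor: 1.16855. Real growth factor = 1.16855 / 1.33256 ≈ 0.87692.
Annualized: 0.87692^(1/6) − 1 ≈ -0.02165.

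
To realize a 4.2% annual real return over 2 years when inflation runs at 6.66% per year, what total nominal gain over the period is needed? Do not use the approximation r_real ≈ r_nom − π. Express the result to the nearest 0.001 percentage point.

23.520%

Required annual nominal rate: (1+4.2%)(1+6.66%) − 1 = 11.13972%.
Cumulative over 2 years: (1 + 0.1113972)^2 − 1 ≈ 0.23520.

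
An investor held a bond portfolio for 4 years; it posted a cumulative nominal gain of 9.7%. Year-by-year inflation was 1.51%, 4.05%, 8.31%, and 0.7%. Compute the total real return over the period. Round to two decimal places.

-4.77%

Cumulative inflation factor: 1.0151 × 1.0405 × 1.0831 × 1.007 ≈ 1.15199.
Nominal growth factor: 1.09700. Real growth factor = 1.09700 / 1.15199 ≈ 0.95226.
Total real return ≈ -4.7735%.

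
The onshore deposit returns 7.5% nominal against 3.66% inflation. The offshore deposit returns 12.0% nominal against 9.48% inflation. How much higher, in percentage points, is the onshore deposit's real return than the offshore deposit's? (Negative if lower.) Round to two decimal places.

The onshore deposit real return: 1.075/1.0366 − 1 = 3.704%.
The offshore deposit real return: 1.120/1.0948 − 1 = 2.302%.
Difference: 3.704 − 2.302 = 1.402 pp.

1.40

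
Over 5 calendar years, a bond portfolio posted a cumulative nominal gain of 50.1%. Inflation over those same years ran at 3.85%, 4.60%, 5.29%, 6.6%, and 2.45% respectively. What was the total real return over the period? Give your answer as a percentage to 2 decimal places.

Cumulative inflation factor: 1.0385 × 1.0460 × 1.0529 × 1.066 × 1.0245 ≈ 1.24909.
Nominal growth factor: 1.50100. Real growth factor = 1.50100 / 1.24909 ≈ 1.20167.
Total real return ≈ 20.1673%.

20.17%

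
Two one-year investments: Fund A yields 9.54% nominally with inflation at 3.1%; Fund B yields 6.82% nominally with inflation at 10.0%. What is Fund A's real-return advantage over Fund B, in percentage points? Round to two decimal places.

9.14

Fund A real return: 1.0954/1.031 − 1 = 6.246%.
Fund B real return: 1.0682/1.100 − 1 = -2.891%.
Difference: 6.246 − (-2.891) = 9.137 pp.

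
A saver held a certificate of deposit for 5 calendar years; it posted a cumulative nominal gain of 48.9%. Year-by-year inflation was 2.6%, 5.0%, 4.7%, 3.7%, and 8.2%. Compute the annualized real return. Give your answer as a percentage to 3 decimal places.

Cumulative inflation factor: 1.026 × 1.050 × 1.047 × 1.037 × 1.082 ≈ 1.26558.
Nominal growth factor: 1.48900. Real growth factor = 1.48900 / 1.26558 ≈ 1.17654.
Annualized: 1.17654^(1/5) − 1 ≈ 0.03305.

3.305%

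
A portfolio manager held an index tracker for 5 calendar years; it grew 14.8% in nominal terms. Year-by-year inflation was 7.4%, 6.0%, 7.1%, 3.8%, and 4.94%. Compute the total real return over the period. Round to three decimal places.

Cumulative inflation factor: 1.074 × 1.060 × 1.071 × 1.038 × 1.0494 ≈ 1.32812.
Nominal growth factor: 1.14800. Real growth factor = 1.14800 / 1.32812 ≈ 0.86438.
Total real return ≈ -13.5622%.

-13.562%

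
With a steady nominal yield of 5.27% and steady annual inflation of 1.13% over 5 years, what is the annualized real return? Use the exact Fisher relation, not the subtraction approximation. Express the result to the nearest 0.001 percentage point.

With constant rates the annual real return is the same each year: (1+5.27%)/(1+1.13%) − 1 = 0.04094.

4.094%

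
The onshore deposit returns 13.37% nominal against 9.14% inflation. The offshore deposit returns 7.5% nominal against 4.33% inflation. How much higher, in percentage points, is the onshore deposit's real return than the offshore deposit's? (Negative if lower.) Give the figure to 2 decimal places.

The onshore deposit real return: 1.1337/1.0914 − 1 = 3.876%.
The offshore deposit real return: 1.075/1.0433 − 1 = 3.038%.
Difference: 3.876 − 3.038 = 0.838 pp.

0.84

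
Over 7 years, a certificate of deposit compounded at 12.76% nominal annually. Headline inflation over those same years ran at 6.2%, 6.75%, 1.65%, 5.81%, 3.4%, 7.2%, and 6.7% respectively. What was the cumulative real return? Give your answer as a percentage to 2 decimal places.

60.72%

Cumulative inflation factor: 1.062 × 1.0675 × 1.0165 × 1.0581 × 1.034 × 1.072 × 1.067 ≈ 1.44214.
Nominal growth factor: 2.31785. Real growth factor = 2.31785 / 1.44214 ≈ 1.60723.
Total real return ≈ 60.7234%.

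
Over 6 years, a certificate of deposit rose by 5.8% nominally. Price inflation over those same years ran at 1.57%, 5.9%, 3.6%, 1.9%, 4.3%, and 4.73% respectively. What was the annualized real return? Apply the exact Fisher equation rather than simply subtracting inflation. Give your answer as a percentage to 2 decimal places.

Cumulative inflation factor: 1.0157 × 1.059 × 1.036 × 1.019 × 1.043 × 1.0473 ≈ 1.24037.
Nominal growth factor: 1.05800. Real growth factor = 1.05800 / 1.24037 ≈ 0.85297.
Annualized: 0.85297^(1/6) − 1 ≈ -0.02616.

-2.62%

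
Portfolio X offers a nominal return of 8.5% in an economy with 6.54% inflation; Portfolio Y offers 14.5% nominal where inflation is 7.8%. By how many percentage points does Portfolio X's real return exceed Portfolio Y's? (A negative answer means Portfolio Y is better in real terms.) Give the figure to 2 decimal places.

-4.38

Portfolio X real return: 1.085/1.0654 − 1 = 1.840%.
Portfolio Y real return: 1.145/1.078 − 1 = 6.215%.
Difference: 1.840 − 6.215 = -4.375 pp.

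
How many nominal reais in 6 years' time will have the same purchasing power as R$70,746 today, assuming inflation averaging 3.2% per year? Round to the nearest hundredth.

R$85,463.38

Cumulative price-level factor: (1+3.2%)^6 ≈ 1.2080312910.
The nominal amount required is R$70,746 scaled up by that factor.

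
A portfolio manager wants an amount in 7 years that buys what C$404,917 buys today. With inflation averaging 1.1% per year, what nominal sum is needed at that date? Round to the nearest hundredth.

C$437,143.58

Cumulative price-level factor: (1+1.1%)^7 ≈ 1.0795881008.
The nominal amount required is C$404,917 scaled up by that factor.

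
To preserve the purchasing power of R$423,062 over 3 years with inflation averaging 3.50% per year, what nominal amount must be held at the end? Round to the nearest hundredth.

R$469,056.40

Cumulative price-level factor: (1+3.50%)^3 = 1.108717875.
Multiplying R$423,062 by the price-level factor gives the future nominal sum.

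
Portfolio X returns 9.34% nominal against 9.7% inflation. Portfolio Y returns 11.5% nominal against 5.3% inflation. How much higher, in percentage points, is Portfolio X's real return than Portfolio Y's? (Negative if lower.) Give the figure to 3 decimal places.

Portfolio X real return: 1.0934/1.097 − 1 = -0.3282%.
Portfolio Y real return: 1.115/1.053 − 1 = 5.8879%.
Difference: -0.3282 − 5.8879 = -6.2161 pp.

-6.216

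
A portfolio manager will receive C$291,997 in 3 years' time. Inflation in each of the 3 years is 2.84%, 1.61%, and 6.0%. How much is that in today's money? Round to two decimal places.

C$263,617.36

Price-level factor over 3 years: 1.0284 × 1.0161 × 1.060 = 1.1076546744.
Purchasing power today: C$291,997 divided by that factor.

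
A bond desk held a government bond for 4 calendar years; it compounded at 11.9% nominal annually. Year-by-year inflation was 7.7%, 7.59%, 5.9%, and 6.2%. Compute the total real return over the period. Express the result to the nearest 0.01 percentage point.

20.31%

Cumulative inflation factor: 1.077 × 1.0759 × 1.059 × 1.062 ≈ 1.30319.
Nominal growth factor: 1.56791. Real growth factor = 1.56791 / 1.30319 ≈ 1.20313.
Total real return ≈ 20.3129%.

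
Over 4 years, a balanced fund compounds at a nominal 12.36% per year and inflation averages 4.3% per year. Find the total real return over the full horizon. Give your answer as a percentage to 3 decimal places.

34.682%

The annual real rate is (1+12.36%)/(1+4.3%) − 1 = 7.7277%.
Compounded over 4 years: (1 + 0.077277)^4 − 1 ≈ 0.34682.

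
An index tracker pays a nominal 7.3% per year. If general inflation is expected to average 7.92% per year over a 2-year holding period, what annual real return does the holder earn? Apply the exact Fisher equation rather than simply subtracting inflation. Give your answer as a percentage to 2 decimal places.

With constant rates the annual real return is the same each year: (1+7.3%)/(1+7.92%) − 1 = -0.00574.

-0.57%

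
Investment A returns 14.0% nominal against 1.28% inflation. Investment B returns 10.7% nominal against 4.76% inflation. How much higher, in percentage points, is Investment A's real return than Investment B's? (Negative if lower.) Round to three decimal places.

Investment A real return: 1.140/1.0128 − 1 = 12.5592%.
Investment B real return: 1.107/1.0476 − 1 = 5.6701%.
Difference: 12.5592 − 5.6701 = 6.8891 pp.

6.889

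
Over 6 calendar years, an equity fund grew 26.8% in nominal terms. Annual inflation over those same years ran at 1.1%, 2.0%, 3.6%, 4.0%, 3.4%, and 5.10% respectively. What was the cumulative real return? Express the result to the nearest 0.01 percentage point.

Cumulative inflation factor: 1.011 × 1.020 × 1.036 × 1.040 × 1.034 × 1.0510 ≈ 1.20745.
Nominal growth factor: 1.26800. Real growth factor = 1.26800 / 1.20745 ≈ 1.05015.
Total real return ≈ 5.0151%.

5.02%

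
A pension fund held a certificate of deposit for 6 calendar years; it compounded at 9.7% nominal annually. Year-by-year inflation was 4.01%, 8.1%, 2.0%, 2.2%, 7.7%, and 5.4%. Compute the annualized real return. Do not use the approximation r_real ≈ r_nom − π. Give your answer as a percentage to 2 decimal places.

Cumulative inflation factor: 1.0401 × 1.081 × 1.020 × 1.022 × 1.077 × 1.054 ≈ 1.33048.
Nominal growth factor: 1.74277. Real growth factor = 1.74277 / 1.33048 ≈ 1.30988.
Annualized: 1.30988^(1/6) − 1 ≈ 0.04602.

4.60%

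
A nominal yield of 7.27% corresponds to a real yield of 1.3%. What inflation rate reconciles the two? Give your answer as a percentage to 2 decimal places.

5.89%

From (1+r_nom) = (1+r_real)(1+π), we get 1+π = (1 + 7.27%)/(1 + 1.3%) = 1.0727/1.013 ≈ 1.05893.
So π ≈ 5.8934%.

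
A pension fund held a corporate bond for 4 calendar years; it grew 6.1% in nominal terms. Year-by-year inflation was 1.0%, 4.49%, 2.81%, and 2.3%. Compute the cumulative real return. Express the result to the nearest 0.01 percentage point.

-4.41%

Cumulative inflation factor: 1.010 × 1.0449 × 1.0281 × 1.023 ≈ 1.10996.
Nominal growth factor: 1.06100. Real growth factor = 1.06100 / 1.10996 ≈ 0.95589.
Total real return ≈ -4.4109%.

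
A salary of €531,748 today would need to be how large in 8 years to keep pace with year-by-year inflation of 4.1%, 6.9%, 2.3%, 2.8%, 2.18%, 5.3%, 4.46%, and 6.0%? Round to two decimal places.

Cumulative price-level factor: 1.041 × 1.069 × 1.023 × 1.028 × 1.0218 × 1.053 × 1.0446 × 1.060 ≈ 1.3942714655.
Multiplying €531,748 by the price-level factor gives the future nominal sum.

€741,401.06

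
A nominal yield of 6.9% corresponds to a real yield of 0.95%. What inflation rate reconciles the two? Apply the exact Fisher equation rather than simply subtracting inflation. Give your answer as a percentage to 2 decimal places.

5.89%

From (1+r_nom) = (1+r_real)(1+π), we get 1+π = (1 + 6.9%)/(1 + 0.95%) = 1.069/1.0095 ≈ 1.05894.
So π ≈ 5.8940%.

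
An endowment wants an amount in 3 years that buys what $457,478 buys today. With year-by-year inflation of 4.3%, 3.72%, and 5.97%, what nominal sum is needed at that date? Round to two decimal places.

$524,445.02

Cumulative price-level factor: 1.043 × 1.0372 × 1.0597 ≈ 1.1463830361.
The nominal amount required is $457,478 scaled up by that factor.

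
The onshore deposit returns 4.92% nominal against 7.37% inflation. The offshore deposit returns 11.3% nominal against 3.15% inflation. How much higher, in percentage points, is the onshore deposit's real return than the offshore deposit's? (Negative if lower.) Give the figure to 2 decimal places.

The onshore deposit real return: 1.0492/1.0737 − 1 = -2.282%.
The offshore deposit real return: 1.113/1.0315 − 1 = 7.901%.
Difference: -2.282 − 7.901 = -10.183 pp.

-10.18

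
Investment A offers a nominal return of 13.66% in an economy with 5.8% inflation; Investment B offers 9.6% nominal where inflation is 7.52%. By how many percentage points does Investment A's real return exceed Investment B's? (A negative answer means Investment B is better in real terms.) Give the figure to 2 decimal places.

Investment A real return: 1.1366/1.058 − 1 = 7.429%.
Investment B real return: 1.096/1.0752 − 1 = 1.935%.
Difference: 7.429 − 1.935 = 5.494 pp.

5.49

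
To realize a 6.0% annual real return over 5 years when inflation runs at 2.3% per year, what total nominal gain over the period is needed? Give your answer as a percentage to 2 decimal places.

49.94%

Required annual nominal rate: (1+6.0%)(1+2.3%) − 1 = 8.438%.
Cumulative over 5 years: (1 + 0.08438)^5 − 1 ≈ 0.49937.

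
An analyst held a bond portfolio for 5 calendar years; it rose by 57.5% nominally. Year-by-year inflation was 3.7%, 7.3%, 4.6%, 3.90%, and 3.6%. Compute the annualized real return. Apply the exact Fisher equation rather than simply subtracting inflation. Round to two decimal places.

Cumulative inflation factor: 1.037 × 1.073 × 1.046 × 1.0390 × 1.036 ≈ 1.25281.
Nominal growth factor: 1.57500. Real growth factor = 1.57500 / 1.25281 ≈ 1.25717.
Annualized: 1.25717^(1/5) − 1 ≈ 0.04684.

4.68%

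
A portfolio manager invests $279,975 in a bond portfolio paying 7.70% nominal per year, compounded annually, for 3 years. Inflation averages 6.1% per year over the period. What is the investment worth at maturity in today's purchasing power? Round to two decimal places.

$292,833.13

Nominal value at maturity: $279,975 × (1 + 7.70%)^3 ≈ $349,756.96.
Price-level factor over 3 years: (1 + 6.1%)^3 = 1.194389981.
The maturity value deflated by that factor is the answer in today's purchasing power.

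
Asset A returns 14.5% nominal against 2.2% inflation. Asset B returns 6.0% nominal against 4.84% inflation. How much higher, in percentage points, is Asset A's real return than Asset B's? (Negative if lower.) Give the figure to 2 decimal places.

10.93

Asset A real return: 1.145/1.022 − 1 = 12.035%.
Asset B real return: 1.060/1.0484 − 1 = 1.106%.
Difference: 12.035 − 1.106 = 10.929 pp.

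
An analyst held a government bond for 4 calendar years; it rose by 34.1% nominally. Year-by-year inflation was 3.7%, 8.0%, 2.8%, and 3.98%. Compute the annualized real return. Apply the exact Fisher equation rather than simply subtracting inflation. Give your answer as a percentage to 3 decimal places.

2.878%

Cumulative inflation factor: 1.037 × 1.080 × 1.028 × 1.0398 ≈ 1.19714.
Nominal growth factor: 1.34100. Real growth factor = 1.34100 / 1.19714 ≈ 1.12017.
Annualized: 1.12017^(1/4) − 1 ≈ 0.02878.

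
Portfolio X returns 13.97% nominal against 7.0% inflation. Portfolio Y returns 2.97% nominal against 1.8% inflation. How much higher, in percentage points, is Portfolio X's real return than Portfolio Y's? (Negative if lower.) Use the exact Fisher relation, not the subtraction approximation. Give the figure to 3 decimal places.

Portfolio X real return: 1.1397/1.070 − 1 = 6.5140%.
Portfolio Y real return: 1.0297/1.018 − 1 = 1.1493%.
Difference: 6.5140 − 1.1493 = 5.3647 pp.

5.365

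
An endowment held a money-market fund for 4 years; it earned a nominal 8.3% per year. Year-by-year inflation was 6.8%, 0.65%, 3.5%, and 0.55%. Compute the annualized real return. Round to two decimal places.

Cumulative inflation factor: 1.068 × 1.0065 × 1.035 × 1.0055 ≈ 1.11868.
Nominal growth factor: 1.37567. Real growth factor = 1.37567 / 1.11868 ≈ 1.22972.
Annualized: 1.22972^(1/4) − 1 ≈ 0.05306.

5.31%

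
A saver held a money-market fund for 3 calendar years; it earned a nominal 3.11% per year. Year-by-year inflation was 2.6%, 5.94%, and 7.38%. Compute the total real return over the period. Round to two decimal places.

-6.08%

Cumulative inflation factor: 1.026 × 1.0594 × 1.0738 ≈ 1.16716.
Nominal growth factor: 1.09623. Real growth factor = 1.09623 / 1.16716 ≈ 0.93923.
Total real return ≈ -6.0771%.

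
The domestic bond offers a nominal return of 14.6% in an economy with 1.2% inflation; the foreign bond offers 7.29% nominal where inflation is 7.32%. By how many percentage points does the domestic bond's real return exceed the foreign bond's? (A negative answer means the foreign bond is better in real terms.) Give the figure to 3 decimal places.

The domestic bond real return: 1.146/1.012 − 1 = 13.2411%.
The foreign bond real return: 1.0729/1.0732 − 1 = -0.0280%.
Difference: 13.2411 − (-0.0280) = 13.2691 pp.

13.269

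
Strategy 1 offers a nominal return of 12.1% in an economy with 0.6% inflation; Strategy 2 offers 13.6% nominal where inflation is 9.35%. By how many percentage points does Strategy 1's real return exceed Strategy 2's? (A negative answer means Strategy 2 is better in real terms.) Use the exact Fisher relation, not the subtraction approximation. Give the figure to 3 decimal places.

Strategy 1 real return: 1.121/1.006 − 1 = 11.4314%.
Strategy 2 real return: 1.136/1.0935 − 1 = 3.8866%.
Difference: 11.4314 − 3.8866 = 7.5448 pp.

7.545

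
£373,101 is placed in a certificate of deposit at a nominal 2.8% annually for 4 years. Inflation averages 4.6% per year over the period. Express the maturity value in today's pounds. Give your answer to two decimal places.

£348,074.44

Nominal value at maturity: £373,101 × (1 + 2.8%)^4 ≈ £416,676.37.
Price-level factor over 4 years: (1 + 4.6%)^4 ≈ 1.1970898215.
The maturity value deflated by that factor is the answer in today's purchasing power.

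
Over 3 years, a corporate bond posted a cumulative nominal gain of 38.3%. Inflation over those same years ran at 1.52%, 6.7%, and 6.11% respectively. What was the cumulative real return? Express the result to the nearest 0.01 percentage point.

20.32%

Cumulative inflation factor: 1.0152 × 1.067 × 1.0611 ≈ 1.14940.
Nominal growth factor: 1.38300. Real growth factor = 1.38300 / 1.14940 ≈ 1.20323.
Total real return ≈ 20.3233%.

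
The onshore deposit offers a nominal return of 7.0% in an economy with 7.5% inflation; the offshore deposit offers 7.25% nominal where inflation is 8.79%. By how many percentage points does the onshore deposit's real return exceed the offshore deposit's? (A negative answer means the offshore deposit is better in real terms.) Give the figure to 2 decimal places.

0.95

The onshore deposit real return: 1.070/1.075 − 1 = -0.465%.
The offshore deposit real return: 1.0725/1.0879 − 1 = -1.416%.
Difference: -0.465 − (-1.416) = 0.951 pp.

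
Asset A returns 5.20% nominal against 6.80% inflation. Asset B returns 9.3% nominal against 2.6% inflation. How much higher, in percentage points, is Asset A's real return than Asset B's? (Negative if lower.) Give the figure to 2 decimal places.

Asset A real return: 1.0520/1.0680 − 1 = -1.498%.
Asset B real return: 1.093/1.026 − 1 = 6.530%.
Difference: -1.498 − 6.530 = -8.028 pp.

-8.03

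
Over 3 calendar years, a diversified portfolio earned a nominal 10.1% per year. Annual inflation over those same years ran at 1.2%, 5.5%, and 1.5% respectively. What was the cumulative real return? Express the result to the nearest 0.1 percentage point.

23.2%

Cumulative inflation factor: 1.012 × 1.055 × 1.015 ≈ 1.08367.
Nominal growth factor: 1.33463. Real growth factor = 1.33463 / 1.08367 ≈ 1.23158.
Total real return ≈ 23.1581%.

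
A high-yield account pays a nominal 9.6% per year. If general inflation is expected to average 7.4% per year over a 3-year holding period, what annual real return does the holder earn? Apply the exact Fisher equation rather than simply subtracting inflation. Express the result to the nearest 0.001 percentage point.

2.048%

With constant rates the annual real return is the same each year: (1+9.6%)/(1+7.4%) − 1 = 0.02048.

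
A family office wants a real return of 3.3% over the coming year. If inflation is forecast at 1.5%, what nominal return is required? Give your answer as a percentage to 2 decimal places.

4.85%

By the Fisher equation, 1 + r_nom = (1 + 3.3%)(1 + 1.5%) = 1.033 × 1.015 = 1.048495.
So r_nom = 4.8495%.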